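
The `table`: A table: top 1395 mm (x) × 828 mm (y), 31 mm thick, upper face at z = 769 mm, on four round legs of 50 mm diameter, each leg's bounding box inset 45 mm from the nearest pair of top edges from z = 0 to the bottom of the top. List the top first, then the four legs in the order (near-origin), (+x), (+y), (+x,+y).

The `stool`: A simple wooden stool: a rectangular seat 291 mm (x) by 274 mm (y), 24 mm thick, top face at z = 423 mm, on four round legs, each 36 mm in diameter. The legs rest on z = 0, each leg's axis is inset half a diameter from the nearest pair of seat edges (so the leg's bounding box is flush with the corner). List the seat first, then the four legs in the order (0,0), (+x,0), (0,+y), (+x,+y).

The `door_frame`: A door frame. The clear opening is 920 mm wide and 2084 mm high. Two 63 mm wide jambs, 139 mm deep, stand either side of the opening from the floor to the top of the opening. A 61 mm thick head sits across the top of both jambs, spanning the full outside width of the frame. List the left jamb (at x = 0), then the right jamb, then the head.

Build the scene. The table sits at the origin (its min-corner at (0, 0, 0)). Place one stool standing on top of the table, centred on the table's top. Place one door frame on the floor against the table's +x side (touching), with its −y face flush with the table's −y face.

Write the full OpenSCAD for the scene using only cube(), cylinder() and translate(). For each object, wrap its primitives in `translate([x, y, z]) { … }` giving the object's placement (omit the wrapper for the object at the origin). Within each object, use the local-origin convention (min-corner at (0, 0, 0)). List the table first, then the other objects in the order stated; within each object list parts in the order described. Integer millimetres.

translate([0, 0, 738]) cube([1395, 828, 31]);
translate([70, 70, 0]) cylinder(h = 738, r = 25);
translate([1325, 70, 0]) cylinder(h = 738, r = 25);
translate([70, 758, 0]) cylinder(h = 738, r = 25);
translate([1325, 758, 0]) cylinder(h = 738, r = 25);
translate([552, 277, 769]) {
  translate([0, 0, 399]) cube([291, 274, 24]);
  translate([18, 18, 0]) cylinder(h = 399, r = 18);
  translate([273, 18, 0]) cylinder(h = 399, r = 18);
  translate([18, 256, 0]) cylinder(h = 399, r = 18);
  translate([273, 256, 0]) cylinder(h = 399, r = 18);
}
translate([1395, 0, 0]) {
  cube([63, 139, 2084]);
  translate([983, 0, 0]) cube([63, 139, 2084]);
  translate([0, 0, 2084]) cube([1046, 139, 61]);
}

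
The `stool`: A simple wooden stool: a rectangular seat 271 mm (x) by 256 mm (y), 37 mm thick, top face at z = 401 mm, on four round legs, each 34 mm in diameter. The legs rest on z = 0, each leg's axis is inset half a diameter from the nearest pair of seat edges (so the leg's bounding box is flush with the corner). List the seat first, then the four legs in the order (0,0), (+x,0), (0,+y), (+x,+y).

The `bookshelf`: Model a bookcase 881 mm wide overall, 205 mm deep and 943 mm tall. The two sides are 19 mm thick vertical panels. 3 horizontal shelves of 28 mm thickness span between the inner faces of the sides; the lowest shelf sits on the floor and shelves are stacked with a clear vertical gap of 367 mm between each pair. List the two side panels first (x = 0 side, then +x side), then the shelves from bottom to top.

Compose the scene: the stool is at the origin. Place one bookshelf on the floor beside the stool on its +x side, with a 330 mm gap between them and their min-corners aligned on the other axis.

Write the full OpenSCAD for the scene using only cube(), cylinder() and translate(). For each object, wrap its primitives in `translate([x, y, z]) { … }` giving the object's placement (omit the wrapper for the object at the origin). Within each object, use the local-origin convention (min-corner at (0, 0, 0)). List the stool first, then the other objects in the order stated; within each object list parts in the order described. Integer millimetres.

translate([0, 0, 364]) cube([271, 256, 37]);
translate([17, 17, 0]) cylinder(h = 364, r = 17);
translate([254, 17, 0]) cylinder(h = 364, r = 17);
translate([17, 239, 0]) cylinder(h = 364, r = 17);
translate([254, 239, 0]) cylinder(h = 364, r = 17);
translate([601, 0, 0]) {
  cube([19, 205, 943]);
  translate([862, 0, 0]) cube([19, 205, 943]);
  translate([19, 0, 0]) cube([843, 205, 28]);
  translate([19, 0, 395]) cube([843, 205, 28]);
  translate([19, 0, 790]) cube([843, 205, 28]);
}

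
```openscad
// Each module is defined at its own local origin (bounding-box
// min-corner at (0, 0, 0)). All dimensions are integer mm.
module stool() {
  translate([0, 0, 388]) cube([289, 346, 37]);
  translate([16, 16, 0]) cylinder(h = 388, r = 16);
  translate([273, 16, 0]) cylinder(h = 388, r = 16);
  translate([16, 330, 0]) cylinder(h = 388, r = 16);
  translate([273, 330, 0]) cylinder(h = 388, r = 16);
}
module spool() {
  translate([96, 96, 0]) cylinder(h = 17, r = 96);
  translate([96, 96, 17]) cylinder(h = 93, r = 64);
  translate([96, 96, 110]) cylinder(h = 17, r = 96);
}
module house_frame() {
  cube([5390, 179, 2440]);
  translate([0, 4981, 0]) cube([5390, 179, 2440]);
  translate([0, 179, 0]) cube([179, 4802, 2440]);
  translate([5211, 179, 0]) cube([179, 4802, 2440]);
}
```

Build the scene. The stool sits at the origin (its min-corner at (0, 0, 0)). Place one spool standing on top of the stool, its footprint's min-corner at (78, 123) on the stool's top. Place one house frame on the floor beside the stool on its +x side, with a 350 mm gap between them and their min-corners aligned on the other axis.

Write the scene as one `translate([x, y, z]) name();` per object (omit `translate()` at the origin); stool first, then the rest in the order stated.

stool();
translate([78, 123, 425]) spool();
translate([639, 0, 0]) house_frame();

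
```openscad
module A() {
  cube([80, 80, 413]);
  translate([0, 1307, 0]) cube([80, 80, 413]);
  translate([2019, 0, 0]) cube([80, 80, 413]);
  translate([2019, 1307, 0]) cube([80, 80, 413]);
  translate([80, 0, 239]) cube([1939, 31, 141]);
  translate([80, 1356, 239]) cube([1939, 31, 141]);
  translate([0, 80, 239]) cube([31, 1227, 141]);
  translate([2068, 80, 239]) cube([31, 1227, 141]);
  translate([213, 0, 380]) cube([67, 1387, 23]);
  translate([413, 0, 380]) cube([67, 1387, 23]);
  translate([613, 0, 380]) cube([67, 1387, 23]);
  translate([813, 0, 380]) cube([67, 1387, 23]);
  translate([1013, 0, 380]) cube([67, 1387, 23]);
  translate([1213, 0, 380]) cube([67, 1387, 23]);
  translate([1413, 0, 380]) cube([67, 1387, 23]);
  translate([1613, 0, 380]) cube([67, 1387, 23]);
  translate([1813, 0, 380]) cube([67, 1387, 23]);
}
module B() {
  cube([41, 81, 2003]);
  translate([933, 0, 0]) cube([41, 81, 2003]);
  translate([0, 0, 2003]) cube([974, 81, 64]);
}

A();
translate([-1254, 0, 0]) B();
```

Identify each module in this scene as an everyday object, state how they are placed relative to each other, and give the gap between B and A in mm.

The door frame's nearest face is 280 mm from the bed frame's −x face.

A is a bed frame. B is a door frame. The door frame is on the floor beside the bed frame on its −x side. The gap between the door frame and the bed frame is 280 mm.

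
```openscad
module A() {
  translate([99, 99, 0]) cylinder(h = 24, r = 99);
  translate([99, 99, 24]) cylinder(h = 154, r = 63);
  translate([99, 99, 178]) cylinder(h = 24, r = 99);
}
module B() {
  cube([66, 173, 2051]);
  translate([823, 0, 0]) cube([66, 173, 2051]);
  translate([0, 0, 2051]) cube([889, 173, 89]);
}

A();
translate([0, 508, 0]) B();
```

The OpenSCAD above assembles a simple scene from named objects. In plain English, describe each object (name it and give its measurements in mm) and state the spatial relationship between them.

A is a spool: two coaxial disc flanges of radius 99 mm and thickness 24 mm, joined by a core cylinder of radius 63 mm and height 154 mm. The lower flange rests on z = 0 and the three cylinders share a vertical axis.

B is a door frame. The clear opening is 757 mm wide and 2051 mm high. Two 66 mm wide jambs, 173 mm deep, stand either side of the opening from the floor to the top of the opening. A 89 mm thick head sits across the top of both jambs, spanning the full outside width of the frame.

The door frame is on the floor beside the spool on its +y side.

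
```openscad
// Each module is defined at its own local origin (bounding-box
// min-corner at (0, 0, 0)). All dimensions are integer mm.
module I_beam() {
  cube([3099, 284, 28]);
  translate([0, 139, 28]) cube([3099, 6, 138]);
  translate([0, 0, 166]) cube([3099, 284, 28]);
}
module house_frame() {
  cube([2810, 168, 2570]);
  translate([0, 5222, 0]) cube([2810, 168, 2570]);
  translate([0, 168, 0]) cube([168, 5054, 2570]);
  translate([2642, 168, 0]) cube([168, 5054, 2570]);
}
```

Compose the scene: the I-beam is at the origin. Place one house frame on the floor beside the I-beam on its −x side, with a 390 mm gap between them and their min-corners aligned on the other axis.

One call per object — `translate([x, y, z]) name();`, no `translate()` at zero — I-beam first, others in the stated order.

I_beam();
translate([-3200, 0, 0]) house_frame();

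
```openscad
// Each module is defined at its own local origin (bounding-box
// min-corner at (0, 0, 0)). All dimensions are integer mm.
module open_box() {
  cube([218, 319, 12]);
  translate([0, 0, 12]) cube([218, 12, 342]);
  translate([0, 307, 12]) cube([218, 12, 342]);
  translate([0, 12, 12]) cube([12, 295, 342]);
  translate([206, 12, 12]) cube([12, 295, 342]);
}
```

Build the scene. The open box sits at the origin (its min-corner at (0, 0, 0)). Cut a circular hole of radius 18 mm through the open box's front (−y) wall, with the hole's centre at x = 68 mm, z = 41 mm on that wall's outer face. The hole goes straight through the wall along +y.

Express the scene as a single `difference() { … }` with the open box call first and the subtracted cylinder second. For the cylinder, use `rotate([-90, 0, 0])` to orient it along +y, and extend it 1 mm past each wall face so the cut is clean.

difference() {
  open_box();
  translate([68, -1, 41]) rotate([-90, 0, 0]) cylinder(h = 14, r = 18);
}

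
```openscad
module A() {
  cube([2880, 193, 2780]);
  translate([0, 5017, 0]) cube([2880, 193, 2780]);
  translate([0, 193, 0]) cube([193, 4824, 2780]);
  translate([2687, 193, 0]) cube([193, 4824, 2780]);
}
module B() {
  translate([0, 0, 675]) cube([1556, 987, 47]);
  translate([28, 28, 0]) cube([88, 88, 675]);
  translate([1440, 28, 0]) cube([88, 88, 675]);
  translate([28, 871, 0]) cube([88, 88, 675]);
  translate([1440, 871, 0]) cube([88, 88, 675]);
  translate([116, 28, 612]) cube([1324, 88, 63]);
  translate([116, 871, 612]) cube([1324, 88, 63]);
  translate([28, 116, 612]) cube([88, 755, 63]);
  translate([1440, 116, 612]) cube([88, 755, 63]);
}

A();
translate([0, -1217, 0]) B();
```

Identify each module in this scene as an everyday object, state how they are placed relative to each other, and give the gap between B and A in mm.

The table's nearest face is 230 mm from the house frame's −y face.

A is a house frame. B is a table. The table is on the floor beside the house frame on its −y side. The gap between the table and the house frame is 230 mm.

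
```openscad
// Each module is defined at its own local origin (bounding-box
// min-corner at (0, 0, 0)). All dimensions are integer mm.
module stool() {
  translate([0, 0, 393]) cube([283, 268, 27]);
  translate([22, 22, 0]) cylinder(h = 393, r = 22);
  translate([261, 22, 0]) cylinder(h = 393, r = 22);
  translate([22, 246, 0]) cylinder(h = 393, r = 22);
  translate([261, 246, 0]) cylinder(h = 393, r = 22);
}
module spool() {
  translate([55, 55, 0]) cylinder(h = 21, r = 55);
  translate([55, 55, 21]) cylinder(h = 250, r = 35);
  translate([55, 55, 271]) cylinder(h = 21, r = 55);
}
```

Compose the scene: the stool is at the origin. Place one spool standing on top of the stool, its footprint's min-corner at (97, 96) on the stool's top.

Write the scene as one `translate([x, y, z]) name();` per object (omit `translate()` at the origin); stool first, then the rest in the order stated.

stool();
translate([97, 96, 420]) spool();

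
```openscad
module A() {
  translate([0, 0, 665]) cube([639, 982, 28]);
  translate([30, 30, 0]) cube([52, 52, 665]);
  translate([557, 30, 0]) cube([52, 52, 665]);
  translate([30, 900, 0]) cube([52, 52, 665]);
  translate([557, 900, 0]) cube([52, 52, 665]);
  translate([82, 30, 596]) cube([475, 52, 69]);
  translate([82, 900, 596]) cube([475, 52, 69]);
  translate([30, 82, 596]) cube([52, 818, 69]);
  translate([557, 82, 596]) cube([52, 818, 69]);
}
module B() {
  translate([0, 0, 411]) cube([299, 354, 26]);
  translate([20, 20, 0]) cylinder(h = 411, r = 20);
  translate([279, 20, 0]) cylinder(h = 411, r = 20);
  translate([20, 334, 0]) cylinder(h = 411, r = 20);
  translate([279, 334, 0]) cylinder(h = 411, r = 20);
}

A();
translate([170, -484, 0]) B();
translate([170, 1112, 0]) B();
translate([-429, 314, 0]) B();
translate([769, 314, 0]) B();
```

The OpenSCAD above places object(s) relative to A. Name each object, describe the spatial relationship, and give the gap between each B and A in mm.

Each stool's nearest face is 130 mm from the table's bounding box.

A is a table. B is a stool. Four stools sit around the table at the −y, +y, −x, +x sides. The gap between each stool and the table is 130 mm.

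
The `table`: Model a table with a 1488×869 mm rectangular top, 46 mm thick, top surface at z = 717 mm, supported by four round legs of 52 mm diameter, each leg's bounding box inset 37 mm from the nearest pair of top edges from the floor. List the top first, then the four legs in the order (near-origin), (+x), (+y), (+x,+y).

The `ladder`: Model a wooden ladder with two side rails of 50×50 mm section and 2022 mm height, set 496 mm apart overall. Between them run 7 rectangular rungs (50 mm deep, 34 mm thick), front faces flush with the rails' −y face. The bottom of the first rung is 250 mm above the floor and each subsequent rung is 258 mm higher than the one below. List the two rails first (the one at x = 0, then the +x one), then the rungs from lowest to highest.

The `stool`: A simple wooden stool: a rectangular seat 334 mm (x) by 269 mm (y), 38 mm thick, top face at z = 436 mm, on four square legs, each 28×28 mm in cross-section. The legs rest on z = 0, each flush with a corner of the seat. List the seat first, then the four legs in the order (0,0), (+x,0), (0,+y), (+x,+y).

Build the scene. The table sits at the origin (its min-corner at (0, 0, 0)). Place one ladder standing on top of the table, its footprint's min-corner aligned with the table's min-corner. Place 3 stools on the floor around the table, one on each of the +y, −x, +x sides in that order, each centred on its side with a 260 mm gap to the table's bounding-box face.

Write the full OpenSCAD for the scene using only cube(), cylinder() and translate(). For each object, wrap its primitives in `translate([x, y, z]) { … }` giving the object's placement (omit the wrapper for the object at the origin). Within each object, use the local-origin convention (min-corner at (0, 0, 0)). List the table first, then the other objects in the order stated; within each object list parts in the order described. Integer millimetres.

translate([0, 0, 671]) cube([1488, 869, 46]);
translate([63, 63, 0]) cylinder(h = 671, r = 26);
translate([1425, 63, 0]) cylinder(h = 671, r = 26);
translate([63, 806, 0]) cylinder(h = 671, r = 26);
translate([1425, 806, 0]) cylinder(h = 671, r = 26);
translate([0, 0, 717]) {
  cube([50, 50, 2022]);
  translate([446, 0, 0]) cube([50, 50, 2022]);
  translate([50, 0, 250]) cube([396, 50, 34]);
  translate([50, 0, 508]) cube([396, 50, 34]);
  translate([50, 0, 766]) cube([396, 50, 34]);
  translate([50, 0, 1024]) cube([396, 50, 34]);
  translate([50, 0, 1282]) cube([396, 50, 34]);
  translate([50, 0, 1540]) cube([396, 50, 34]);
  translate([50, 0, 1798]) cube([396, 50, 34]);
}
translate([577, 1129, 0]) {
  translate([0, 0, 398]) cube([334, 269, 38]);
  cube([28, 28, 398]);
  translate([306, 0, 0]) cube([28, 28, 398]);
  translate([0, 241, 0]) cube([28, 28, 398]);
  translate([306, 241, 0]) cube([28, 28, 398]);
}
translate([-594, 300, 0]) {
  translate([0, 0, 398]) cube([334, 269, 38]);
  cube([28, 28, 398]);
  translate([306, 0, 0]) cube([28, 28, 398]);
  translate([0, 241, 0]) cube([28, 28, 398]);
  translate([306, 241, 0]) cube([28, 28, 398]);
}
translate([1748, 300, 0]) {
  translate([0, 0, 398]) cube([334, 269, 38]);
  cube([28, 28, 398]);
  translate([306, 0, 0]) cube([28, 28, 398]);
  translate([0, 241, 0]) cube([28, 28, 398]);
  translate([306, 241, 0]) cube([28, 28, 398]);
}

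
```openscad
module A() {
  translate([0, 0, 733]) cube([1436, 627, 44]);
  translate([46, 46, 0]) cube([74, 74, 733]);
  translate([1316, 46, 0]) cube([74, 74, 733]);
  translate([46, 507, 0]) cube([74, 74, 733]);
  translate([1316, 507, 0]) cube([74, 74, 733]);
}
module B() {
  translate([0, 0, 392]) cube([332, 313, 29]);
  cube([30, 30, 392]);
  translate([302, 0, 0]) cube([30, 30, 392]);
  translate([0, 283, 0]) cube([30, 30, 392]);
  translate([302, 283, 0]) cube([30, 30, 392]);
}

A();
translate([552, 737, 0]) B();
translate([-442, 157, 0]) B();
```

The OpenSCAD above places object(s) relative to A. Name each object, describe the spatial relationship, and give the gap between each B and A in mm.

A is a table. B is a stool. Two stools sit around the table at the +y, −x sides. The gap between each stool and the table is 110 mm.

Each stool's nearest face is 110 mm from the table's bounding box.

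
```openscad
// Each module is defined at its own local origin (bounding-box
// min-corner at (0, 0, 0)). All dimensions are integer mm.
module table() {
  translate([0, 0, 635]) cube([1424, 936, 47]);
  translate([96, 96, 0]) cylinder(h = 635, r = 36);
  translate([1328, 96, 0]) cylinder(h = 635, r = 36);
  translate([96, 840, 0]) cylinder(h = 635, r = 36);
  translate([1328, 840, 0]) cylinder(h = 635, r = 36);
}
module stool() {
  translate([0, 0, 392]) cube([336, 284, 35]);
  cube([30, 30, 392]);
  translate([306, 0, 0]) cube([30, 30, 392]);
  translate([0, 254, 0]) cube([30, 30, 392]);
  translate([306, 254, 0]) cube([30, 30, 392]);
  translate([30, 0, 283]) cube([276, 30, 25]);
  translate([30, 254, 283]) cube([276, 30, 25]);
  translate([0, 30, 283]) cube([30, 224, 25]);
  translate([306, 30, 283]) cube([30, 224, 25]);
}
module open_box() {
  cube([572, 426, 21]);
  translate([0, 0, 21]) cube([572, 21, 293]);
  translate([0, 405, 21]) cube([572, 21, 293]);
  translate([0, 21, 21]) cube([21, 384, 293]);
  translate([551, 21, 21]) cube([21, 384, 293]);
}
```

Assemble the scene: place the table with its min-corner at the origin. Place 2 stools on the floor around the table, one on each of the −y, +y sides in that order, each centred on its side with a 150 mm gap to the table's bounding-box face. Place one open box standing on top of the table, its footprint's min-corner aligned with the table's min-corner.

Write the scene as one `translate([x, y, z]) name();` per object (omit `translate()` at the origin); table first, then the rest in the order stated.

table();
translate([544, -434, 0]) stool();
translate([544, 1086, 0]) stool();
translate([0, 0, 682]) open_box();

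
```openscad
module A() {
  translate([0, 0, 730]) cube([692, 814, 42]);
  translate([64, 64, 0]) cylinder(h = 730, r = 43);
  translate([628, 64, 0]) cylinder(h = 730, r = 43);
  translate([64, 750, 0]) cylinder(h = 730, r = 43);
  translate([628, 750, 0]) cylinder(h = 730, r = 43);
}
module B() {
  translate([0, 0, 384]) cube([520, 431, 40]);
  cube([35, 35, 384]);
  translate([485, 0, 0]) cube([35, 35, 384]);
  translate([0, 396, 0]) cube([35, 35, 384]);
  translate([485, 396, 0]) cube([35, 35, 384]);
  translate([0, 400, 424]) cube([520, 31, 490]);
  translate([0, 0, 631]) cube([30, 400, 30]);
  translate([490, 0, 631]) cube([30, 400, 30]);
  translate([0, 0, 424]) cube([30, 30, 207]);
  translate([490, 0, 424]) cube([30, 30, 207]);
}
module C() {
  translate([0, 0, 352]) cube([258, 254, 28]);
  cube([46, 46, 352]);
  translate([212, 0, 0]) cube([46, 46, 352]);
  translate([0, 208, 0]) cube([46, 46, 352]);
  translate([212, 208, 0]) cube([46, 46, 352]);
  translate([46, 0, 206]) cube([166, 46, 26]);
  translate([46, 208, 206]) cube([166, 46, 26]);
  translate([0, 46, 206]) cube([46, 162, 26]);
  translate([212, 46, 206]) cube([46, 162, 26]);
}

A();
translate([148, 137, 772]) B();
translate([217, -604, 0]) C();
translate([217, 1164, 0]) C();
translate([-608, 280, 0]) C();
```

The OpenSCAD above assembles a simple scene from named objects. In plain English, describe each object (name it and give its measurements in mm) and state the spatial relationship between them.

A is a table with a 692×814 mm rectangular top, 42 mm thick, top surface at z = 772 mm, supported by four round legs of 86 mm diameter, each leg's bounding box inset 21 mm from the nearest pair of top edges, running from the floor.

B is a chair. The seat is a 520×431×40 mm slab with its top at z = 424 mm, on four 35×35 mm corner legs (flush with the seat edges, standing on z = 0). A flat backrest 31 mm thick, 490 mm tall, spans the full seat width and rises from the seat top along its +y edge, rear face flush with the rear of the seat. Two armrests of 30×30 mm section run along each side from the seat's front edge to the front of the backrest, top faces 237 mm above the seat top and outer faces flush with the seat's x-edges; a 30×30 mm post under the front of each armrest stands on the seat at the front corner.

C is a simple wooden stool: a rectangular seat 258 mm (x) by 254 mm (y), 28 mm thick, top face at z = 380 mm, on four square legs, each 46×46 mm in cross-section. The legs rest on z = 0, each flush with a corner of the seat. Four stretchers, 46 mm wide and 26 mm tall, connect adjacent legs with their undersides at z = 206 mm, each running between the inner faces of the legs it joins and aligned with the legs' outer faces on the other axis.

The chair is on top of the table. Three stools sit around the table at the −y, +y, −x sides.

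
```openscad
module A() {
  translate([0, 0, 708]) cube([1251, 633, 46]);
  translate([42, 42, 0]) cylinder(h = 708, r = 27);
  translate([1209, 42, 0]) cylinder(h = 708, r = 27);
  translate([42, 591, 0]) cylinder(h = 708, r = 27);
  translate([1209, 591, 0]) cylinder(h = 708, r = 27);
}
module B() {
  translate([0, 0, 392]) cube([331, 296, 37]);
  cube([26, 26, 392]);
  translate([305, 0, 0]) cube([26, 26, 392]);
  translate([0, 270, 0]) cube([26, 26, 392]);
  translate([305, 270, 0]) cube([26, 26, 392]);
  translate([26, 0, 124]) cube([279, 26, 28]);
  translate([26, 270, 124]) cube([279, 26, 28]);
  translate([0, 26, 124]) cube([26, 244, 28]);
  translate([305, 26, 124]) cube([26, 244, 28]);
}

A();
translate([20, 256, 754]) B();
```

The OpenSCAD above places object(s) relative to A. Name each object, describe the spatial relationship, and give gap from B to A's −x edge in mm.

A is a table. B is a stool. The stool is on top of the table. The gap from the stool to the table's −x edge is 20 mm.

The stool's min-x is at 20; the table's min-x is 0; gap = 20 mm.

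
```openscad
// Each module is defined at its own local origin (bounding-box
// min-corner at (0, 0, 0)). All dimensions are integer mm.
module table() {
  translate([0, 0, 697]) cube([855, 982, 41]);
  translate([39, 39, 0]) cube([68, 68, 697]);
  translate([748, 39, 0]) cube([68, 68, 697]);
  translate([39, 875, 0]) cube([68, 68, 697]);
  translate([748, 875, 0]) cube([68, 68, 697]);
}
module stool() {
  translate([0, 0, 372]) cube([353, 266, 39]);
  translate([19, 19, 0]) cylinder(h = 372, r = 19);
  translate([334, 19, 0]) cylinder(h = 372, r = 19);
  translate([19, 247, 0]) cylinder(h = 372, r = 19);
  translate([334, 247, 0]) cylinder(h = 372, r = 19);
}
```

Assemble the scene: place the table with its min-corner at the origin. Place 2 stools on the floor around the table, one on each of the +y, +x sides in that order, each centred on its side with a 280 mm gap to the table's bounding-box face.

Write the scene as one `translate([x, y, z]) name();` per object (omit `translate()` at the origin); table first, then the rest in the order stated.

table();
translate([251, 1262, 0]) stool();
translate([1135, 358, 0]) stool();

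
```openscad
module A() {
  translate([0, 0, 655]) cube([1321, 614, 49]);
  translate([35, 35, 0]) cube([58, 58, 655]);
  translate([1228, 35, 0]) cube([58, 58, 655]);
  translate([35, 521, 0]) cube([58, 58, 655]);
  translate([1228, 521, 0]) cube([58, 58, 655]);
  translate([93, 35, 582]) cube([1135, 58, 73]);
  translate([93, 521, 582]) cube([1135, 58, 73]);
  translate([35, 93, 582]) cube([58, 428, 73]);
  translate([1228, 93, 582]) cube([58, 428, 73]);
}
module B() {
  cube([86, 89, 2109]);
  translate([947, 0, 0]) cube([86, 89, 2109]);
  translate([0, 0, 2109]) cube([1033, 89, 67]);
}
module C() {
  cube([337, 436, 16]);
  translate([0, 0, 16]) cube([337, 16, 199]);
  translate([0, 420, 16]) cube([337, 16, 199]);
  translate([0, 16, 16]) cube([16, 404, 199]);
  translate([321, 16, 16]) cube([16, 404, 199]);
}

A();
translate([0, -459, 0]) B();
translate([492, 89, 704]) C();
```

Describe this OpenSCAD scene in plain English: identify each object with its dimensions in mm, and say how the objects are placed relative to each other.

A is a table with a 1321×614 mm rectangular top, 49 mm thick, top surface at z = 704 mm, supported by four 58×58 mm square legs, each inset 35 mm from the nearest pair of top edges, running from the floor. Four apron rails, 58 mm thick and 73 mm tall, run between adjacent legs with their top edges flush with the underside of the top and their outer faces flush with the legs' outer faces.

B is a door frame. The clear opening is 861 mm wide and 2109 mm high. Two 86 mm wide jambs, 89 mm deep, stand either side of the opening from the floor to the top of the opening. A 67 mm thick head sits across the top of both jambs, spanning the full outside width of the frame.

C is an open-topped rectangular box: outside dimensions 337×436×215 mm, with a uniform wall and base thickness of 16 mm. The base is a full 337×436 slab on the floor; four walls sit on top of the base. The front and back walls (the −y and +y sides) span the full width; the two side walls fit between them.

The door frame is on the floor beside the table on its −y side. The open box is on top of the table, centred.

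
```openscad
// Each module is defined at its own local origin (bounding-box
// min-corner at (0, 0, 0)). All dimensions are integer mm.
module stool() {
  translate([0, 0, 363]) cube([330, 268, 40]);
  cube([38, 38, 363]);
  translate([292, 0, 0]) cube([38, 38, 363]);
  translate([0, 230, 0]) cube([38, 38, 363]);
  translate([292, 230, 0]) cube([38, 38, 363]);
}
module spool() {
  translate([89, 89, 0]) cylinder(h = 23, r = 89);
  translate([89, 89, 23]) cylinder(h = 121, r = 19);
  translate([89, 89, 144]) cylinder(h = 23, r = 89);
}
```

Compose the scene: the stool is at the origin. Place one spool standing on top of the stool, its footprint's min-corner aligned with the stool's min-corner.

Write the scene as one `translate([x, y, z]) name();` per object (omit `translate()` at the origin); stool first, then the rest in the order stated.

stool();
translate([0, 0, 403]) spool();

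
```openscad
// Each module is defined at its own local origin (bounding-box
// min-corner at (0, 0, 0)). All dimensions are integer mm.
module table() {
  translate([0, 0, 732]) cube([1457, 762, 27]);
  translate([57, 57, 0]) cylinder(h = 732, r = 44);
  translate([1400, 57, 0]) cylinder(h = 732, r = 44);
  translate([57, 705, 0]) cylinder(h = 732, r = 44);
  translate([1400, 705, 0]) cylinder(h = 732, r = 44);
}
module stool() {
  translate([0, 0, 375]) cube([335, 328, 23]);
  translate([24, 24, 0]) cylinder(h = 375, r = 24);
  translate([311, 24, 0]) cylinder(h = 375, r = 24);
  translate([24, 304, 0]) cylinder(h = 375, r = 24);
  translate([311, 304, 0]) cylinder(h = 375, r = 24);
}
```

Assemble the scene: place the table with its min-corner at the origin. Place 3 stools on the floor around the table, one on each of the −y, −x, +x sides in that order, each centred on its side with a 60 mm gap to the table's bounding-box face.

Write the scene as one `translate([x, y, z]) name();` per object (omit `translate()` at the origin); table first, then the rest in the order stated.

table();
translate([561, -388, 0]) stool();
translate([-395, 217, 0]) stool();
translate([1517, 217, 0]) stool();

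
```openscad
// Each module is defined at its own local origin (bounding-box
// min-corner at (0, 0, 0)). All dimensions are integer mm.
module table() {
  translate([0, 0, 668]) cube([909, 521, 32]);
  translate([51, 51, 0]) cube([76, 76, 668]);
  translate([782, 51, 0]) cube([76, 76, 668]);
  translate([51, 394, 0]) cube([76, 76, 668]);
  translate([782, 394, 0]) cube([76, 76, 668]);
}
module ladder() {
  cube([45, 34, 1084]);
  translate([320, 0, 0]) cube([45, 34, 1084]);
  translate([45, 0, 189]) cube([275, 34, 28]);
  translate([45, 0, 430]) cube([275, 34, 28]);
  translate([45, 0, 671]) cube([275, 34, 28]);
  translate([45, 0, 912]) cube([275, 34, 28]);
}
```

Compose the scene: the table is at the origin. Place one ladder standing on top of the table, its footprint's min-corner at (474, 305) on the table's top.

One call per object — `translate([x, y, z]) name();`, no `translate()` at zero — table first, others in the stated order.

table();
translate([474, 305, 700]) ladder();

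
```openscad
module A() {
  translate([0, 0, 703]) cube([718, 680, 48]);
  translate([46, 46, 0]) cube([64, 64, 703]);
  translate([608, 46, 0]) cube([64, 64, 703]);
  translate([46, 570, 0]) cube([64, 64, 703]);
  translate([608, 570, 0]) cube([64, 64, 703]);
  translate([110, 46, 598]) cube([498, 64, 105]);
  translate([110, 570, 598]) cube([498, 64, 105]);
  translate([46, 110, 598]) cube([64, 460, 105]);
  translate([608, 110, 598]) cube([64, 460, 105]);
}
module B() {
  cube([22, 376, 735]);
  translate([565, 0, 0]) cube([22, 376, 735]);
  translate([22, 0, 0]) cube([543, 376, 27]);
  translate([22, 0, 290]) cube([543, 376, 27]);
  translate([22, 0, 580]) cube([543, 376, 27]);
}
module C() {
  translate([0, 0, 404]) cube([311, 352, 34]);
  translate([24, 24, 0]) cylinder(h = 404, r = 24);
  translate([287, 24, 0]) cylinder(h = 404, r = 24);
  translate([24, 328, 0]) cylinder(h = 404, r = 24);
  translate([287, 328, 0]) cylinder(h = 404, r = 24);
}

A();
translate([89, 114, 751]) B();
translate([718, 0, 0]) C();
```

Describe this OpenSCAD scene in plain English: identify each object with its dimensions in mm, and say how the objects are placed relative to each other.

A is a table: top 718 mm (x) × 680 mm (y), 48 mm thick, upper face at z = 751 mm, on four 64×64 mm square legs, each inset 46 mm from the nearest pair of top edges, running from z = 0 to the bottom of the top. Four apron rails, 64 mm thick and 105 mm tall, run between adjacent legs with their top edges flush with the underside of the top and their outer faces flush with the legs' outer faces.

B is an open bookshelf. Two side panels, each 22 mm thick, 376 mm deep and 735 mm tall, stand 587 mm apart (outside-to-outside). Between them sit 3 shelves, each 27 mm thick and 376 mm deep, spanning the full gap between the sides. The bottom shelf rests on the floor (its underside at z = 0) and the clear gap between one shelf's top and the next shelf's underside is 263 mm.

C is a simple wooden stool: a rectangular seat 311 mm (x) by 352 mm (y), 34 mm thick, top face at z = 438 mm, on four round legs, each 48 mm in diameter. The legs rest on z = 0, each leg's axis is inset half a diameter from the nearest pair of seat edges (so the leg's bounding box is flush with the corner).

The bookshelf is on top of the table. The stool is against the table's +x side, with their −y faces flush.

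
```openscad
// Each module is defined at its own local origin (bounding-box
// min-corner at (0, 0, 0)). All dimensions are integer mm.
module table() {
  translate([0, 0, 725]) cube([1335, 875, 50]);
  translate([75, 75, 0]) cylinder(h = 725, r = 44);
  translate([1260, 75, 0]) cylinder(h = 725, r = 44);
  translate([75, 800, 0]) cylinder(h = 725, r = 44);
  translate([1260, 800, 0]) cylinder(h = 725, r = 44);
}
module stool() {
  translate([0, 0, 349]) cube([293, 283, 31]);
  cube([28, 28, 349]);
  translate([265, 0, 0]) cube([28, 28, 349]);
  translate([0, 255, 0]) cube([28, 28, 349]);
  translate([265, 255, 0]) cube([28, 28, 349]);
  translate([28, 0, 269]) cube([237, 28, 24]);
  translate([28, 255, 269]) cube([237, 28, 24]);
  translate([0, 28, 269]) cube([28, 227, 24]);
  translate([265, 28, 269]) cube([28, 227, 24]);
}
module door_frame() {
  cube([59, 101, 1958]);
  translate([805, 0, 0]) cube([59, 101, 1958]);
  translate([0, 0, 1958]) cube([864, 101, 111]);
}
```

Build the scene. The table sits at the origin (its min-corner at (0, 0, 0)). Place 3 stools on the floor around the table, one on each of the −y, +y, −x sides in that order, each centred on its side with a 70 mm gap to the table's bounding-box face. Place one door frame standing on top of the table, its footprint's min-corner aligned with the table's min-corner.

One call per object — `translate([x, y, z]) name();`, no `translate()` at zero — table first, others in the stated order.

table();
translate([521, -353, 0]) stool();
translate([521, 945, 0]) stool();
translate([-363, 296, 0]) stool();
translate([0, 0, 775]) door_frame();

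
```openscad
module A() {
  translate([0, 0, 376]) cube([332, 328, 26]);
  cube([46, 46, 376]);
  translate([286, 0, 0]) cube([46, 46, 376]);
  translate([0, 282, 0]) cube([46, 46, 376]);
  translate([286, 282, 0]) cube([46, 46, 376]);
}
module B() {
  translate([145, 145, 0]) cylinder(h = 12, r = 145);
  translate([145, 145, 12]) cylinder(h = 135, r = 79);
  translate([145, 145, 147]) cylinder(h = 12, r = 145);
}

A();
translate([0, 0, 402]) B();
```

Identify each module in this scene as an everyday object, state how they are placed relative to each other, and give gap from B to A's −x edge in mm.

The spool's min-x is at 0; the stool's min-x is 0; gap = 0 mm.

A is a stool. B is a spool. The spool is on top of the stool. The gap from the spool to the stool's −x edge is 0 mm.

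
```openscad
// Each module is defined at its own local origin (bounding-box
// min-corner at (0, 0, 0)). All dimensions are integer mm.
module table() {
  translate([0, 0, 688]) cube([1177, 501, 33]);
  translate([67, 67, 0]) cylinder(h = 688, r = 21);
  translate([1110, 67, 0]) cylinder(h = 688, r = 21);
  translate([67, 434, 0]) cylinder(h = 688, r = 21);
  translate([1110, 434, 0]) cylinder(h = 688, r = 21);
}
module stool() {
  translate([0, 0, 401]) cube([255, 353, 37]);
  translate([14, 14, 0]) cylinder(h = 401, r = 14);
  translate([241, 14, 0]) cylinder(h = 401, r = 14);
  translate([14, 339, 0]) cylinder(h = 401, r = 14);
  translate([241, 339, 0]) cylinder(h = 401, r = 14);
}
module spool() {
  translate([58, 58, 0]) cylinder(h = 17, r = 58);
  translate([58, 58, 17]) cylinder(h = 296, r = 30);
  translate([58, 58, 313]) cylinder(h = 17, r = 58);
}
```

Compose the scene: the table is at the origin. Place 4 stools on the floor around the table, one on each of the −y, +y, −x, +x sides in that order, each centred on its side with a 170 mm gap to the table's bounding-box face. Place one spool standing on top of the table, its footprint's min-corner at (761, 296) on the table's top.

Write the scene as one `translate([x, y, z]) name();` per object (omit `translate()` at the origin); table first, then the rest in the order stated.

table();
translate([461, -523, 0]) stool();
translate([461, 671, 0]) stool();
translate([-425, 74, 0]) stool();
translate([1347, 74, 0]) stool();
translate([761, 296, 721]) spool();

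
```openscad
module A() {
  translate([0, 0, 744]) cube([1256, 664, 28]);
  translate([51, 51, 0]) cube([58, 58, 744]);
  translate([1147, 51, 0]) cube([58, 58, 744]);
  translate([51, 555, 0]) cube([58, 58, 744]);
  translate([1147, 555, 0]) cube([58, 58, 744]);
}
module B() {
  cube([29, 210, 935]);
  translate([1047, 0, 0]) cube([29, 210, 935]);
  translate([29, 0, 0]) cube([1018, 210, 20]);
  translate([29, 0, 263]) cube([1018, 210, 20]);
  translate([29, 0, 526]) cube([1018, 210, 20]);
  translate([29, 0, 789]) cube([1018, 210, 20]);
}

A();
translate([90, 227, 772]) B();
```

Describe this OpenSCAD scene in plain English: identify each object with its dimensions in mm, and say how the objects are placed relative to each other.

A is a rectangular dining table. The top is 1256×664×28 mm with its upper surface at z = 772 mm. It stands on four 58×58 mm square legs, each inset 51 mm from the nearest pair of top edges, running from the floor to the underside of the top.

B is an open bookshelf. Two side panels, each 29 mm thick, 210 mm deep and 935 mm tall, stand 1076 mm apart (outside-to-outside). Between them sit 4 shelves, each 20 mm thick and 210 mm deep, spanning the full gap between the sides. The bottom shelf rests on the floor (its underside at z = 0) and the clear gap between one shelf's top and the next shelf's underside is 243 mm.

The bookshelf is on top of the table, centred.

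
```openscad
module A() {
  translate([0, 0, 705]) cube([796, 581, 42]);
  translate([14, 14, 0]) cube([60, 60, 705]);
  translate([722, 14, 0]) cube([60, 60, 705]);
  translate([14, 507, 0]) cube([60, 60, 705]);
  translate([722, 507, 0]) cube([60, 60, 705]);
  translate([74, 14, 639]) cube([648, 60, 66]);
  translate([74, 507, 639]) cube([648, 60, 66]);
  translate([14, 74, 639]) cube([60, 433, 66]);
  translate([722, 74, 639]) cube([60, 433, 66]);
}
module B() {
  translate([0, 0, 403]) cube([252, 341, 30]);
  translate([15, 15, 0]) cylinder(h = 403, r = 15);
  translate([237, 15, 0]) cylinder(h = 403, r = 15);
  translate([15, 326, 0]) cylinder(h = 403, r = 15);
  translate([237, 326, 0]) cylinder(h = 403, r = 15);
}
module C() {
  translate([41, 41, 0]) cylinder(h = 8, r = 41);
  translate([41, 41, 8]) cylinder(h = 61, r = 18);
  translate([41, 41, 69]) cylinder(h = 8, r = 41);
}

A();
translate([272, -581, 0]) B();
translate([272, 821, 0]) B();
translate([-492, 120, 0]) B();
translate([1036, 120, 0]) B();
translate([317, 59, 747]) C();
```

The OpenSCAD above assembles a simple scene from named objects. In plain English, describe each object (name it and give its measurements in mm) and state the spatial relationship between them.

A is a table with a 796×581 mm rectangular top, 42 mm thick, top surface at z = 747 mm, supported by four 60×60 mm square legs, each inset 14 mm from the nearest pair of top edges, running from the floor. Four apron rails, 60 mm thick and 66 mm tall, run between adjacent legs with their top edges flush with the underside of the top and their outer faces flush with the legs' outer faces.

B is a simple wooden stool: a rectangular seat 252 mm (x) by 341 mm (y), 30 mm thick, top face at z = 433 mm, on four round legs, each 30 mm in diameter. The legs rest on z = 0, each leg's axis is inset half a diameter from the nearest pair of seat edges (so the leg's bounding box is flush with the corner).

C is a spool: two coaxial disc flanges of radius 41 mm and thickness 8 mm, joined by a core cylinder of radius 18 mm and height 61 mm. The lower flange rests on z = 0 and the three cylinders share a vertical axis.

Four stools sit around the table at the −y, +y, −x, +x sides. The spool is on top of the table.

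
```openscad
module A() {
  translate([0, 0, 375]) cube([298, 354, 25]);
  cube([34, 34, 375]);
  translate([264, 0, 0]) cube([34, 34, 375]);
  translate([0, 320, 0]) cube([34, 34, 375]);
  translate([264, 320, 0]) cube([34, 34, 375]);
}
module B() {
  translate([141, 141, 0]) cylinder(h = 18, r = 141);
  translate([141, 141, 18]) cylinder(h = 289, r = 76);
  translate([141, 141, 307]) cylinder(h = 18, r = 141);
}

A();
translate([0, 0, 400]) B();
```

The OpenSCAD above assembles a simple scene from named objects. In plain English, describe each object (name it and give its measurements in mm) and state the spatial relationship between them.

A is a simple wooden stool: a rectangular seat 298 mm (x) by 354 mm (y), 25 mm thick, top face at z = 400 mm, on four square legs, each 34×34 mm in cross-section. The legs rest on z = 0, each flush with a corner of the seat.

B is a spool: two coaxial disc flanges of radius 141 mm and thickness 18 mm, joined by a core cylinder of radius 76 mm and height 289 mm. The lower flange rests on z = 0 and the three cylinders share a vertical axis.

The spool is on top of the stool.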